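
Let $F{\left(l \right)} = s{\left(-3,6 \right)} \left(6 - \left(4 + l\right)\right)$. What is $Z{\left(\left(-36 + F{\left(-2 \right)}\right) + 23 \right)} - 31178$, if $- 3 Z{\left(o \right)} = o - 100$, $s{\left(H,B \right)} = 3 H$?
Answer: $- \frac{93385}{3} \approx -31128.0$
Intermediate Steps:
$F{\left(l \right)} = -18 + 9 l$ ($F{\left(l \right)} = 3 \left(-3\right) \left(6 - \left(4 + l\right)\right) = - 9 \left(2 - l\right) = -18 + 9 l$)
$Z{\left(o \right)} = \frac{100}{3} - \frac{o}{3}$ ($Z{\left(o \right)} = - \frac{o - 100}{3} = - \frac{-100 + o}{3} = \frac{100}{3} - \frac{o}{3}$)
$Z{\left(\left(-36 + F{\left(-2 \right)}\right) + 23 \right)} - 31178 = \left(\frac{100}{3} - \frac{\left(-36 + \left(-18 + 9 \left(-2\right)\right)\right) + 23}{3}\right) - 31178 = \left(\frac{100}{3} - \frac{\left(-36 - 36\right) + 23}{3}\right) - 31178 = \left(\frac{100}{3} - \frac{-72 + 23}{3}\right) - 31178 = \left(\frac{100}{3} - - \frac{49}{3}\right) - 31178 = \left(\frac{100}{3} + \frac{49}{3}\right) - 31178 = \frac{149}{3} - 31178 = - \frac{93385}{3}$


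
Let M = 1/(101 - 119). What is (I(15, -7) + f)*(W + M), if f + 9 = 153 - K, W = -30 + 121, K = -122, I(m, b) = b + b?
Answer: 22918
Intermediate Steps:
I(m, b) = 2*b
M = -1/18 (M = 1/(-18) = -1/18 ≈ -0.055556)
W = 91
f = 266 (f = -9 + (153 - 1*(-122)) = -9 + (153 + 122) = -9 + 275 = 266)
(I(15, -7) + f)*(W + M) = (2*(-7) + 266)*(91 - 1/18) = (-14 + 266)*(1637/18) = 252*(1637/18) = 22918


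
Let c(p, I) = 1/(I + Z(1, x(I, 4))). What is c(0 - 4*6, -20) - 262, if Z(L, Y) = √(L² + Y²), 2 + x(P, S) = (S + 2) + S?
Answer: -17558/67 - √65/335 ≈ -262.08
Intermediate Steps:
x(P, S) = 2*S (x(P, S) = -2 + ((S + 2) + S) = -2 + ((2 + S) + S) = -2 + (2 + 2*S) = 2*S)
c(p, I) = 1/(I + √65) (c(p, I) = 1/(I + √(1² + (2*4)²)) = 1/(I + √(1 + 8²)) = 1/(I + √(1 + 64)) = 1/(I + √65))
c(0 - 4*6, -20) - 262 = 1/(-20 + √65) - 262 = -262 + 1/(-20 + √65)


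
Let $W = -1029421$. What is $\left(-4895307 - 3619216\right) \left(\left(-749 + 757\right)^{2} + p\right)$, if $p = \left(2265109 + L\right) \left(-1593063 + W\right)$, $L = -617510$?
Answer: $36789568142418218596$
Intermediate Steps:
$p = -4320802015916$ ($p = \left(2265109 - 617510\right) \left(-1593063 - 1029421\right) = 1647599 \left(-2622484\right) = -4320802015916$)
$\left(-4895307 - 3619216\right) \left(\left(-749 + 757\right)^{2} + p\right) = \left(-4895307 - 3619216\right) \left(\left(-749 + 757\right)^{2} - 4320802015916\right) = - 8514523 \left(8^{2} - 4320802015916\right) = - 8514523 \left(64 - 4320802015916\right) = \left(-8514523\right) \left(-4320802015852\right) = 36789568142418218596$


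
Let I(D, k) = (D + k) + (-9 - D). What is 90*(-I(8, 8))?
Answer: 90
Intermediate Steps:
I(D, k) = -9 + k
90*(-I(8, 8)) = 90*(-(-9 + 8)) = 90*(-1*(-1)) = 90*1 = 90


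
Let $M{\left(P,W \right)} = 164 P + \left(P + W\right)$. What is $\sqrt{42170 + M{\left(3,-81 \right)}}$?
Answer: $2 \sqrt{10646} \approx 206.36$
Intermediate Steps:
$M{\left(P,W \right)} = W + 165 P$
$\sqrt{42170 + M{\left(3,-81 \right)}} = \sqrt{42170 + \left(-81 + 165 \cdot 3\right)} = \sqrt{42170 + \left(-81 + 495\right)} = \sqrt{42170 + 414} = \sqrt{42584} = 2 \sqrt{10646}$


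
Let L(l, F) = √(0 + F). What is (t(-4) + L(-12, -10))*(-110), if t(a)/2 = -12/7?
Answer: 2640/7 - 110*I*√10 ≈ 377.14 - 347.85*I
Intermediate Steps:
t(a) = -24/7 (t(a) = 2*(-12/7) = -24/7)
L(l, F) = √F
(t(-4) + L(-12, -10))*(-110) = (-24/7 + √(-10))*(-110) = (-24/7 + I*√10)*(-110) = 2640/7 - 110*I*√10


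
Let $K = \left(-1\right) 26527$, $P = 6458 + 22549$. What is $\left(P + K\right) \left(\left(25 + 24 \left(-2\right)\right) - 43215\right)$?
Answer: $-107230240$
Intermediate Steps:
$P = 29007$
$K = -26527$
$\left(P + K\right) \left(\left(25 + 24 \left(-2\right)\right) - 43215\right) = \left(29007 - 26527\right) \left(\left(25 + 24 \left(-2\right)\right) - 43215\right) = 2480 \left(\left(25 - 48\right) - 43215\right) = 2480 \left(-23 - 43215\right) = 2480 \left(-43238\right) = -107230240$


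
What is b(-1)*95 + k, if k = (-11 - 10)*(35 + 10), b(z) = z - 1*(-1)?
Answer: -945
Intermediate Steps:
b(z) = 1 + z (b(z) = z + 1 = 1 + z)
k = -945 (k = -21*45 = -945)
b(-1)*95 + k = (1 - 1)*95 - 945 = 0*95 - 945 = 0 - 945 = -945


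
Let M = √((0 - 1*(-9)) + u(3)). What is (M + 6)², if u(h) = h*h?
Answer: 54 + 36*√2 ≈ 104.91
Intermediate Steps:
u(h) = h²
M = 3*√2 (M = √((0 - 1*(-9)) + 3²) = √((0 + 9) + 9) = √(9 + 9) = √18 = 3*√2 ≈ 4.2426)
(M + 6)² = (3*√2 + 6)² = (6 + 3*√2)²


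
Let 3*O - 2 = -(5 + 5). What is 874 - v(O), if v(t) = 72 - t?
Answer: 2398/3 ≈ 799.33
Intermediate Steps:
O = -8/3 (O = 2/3 + (-(5 + 5))/3 = 2/3 + (-1*10)/3 = 2/3 + (1/3)*(-10) = 2/3 - 10/3 = -8/3 ≈ -2.6667)
874 - v(O) = 874 - (72 - 1*(-8/3)) = 874 - (72 + 8/3) = 874 - 1*224/3 = 874 - 224/3 = 2398/3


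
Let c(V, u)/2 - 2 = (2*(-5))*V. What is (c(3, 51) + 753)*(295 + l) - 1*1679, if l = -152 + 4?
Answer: 100780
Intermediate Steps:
l = -148
c(V, u) = 4 - 20*V (c(V, u) = 4 + 2*((2*(-5))*V) = 4 + 2*(-10*V) = 4 - 20*V)
(c(3, 51) + 753)*(295 + l) - 1*1679 = ((4 - 20*3) + 753)*(295 - 148) - 1*1679 = ((4 - 60) + 753)*147 - 1679 = (-56 + 753)*147 - 1679 = 697*147 - 1679 = 102459 - 1679 = 100780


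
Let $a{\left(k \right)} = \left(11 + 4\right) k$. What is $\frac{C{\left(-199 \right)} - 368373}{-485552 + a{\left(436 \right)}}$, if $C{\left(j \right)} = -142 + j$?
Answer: $\frac{5947}{7726} \approx 0.76974$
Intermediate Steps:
$a{\left(k \right)} = 15 k$
$\frac{C{\left(-199 \right)} - 368373}{-485552 + a{\left(436 \right)}} = \frac{\left(-142 - 199\right) - 368373}{-485552 + 15 \cdot 436} = \frac{-341 - 368373}{-485552 + 6540} = - \frac{368714}{-479012} = \left(-368714\right) \left(- \frac{1}{479012}\right) = \frac{5947}{7726}$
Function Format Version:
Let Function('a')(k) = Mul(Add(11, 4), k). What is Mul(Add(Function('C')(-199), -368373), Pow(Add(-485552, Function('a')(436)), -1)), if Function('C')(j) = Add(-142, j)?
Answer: Rational(5947, 7726) ≈ 0.76974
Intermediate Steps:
Function('a')(k) = Mul(15, k)
Mul(Add(Function('C')(-199), -368373), Pow(Add(-485552, Function('a')(436)), -1)) = Mul(Add(Add(-142, -199), -368373), Pow(Add(-485552, Mul(15, 436)), -1)) = Mul(Add(-341, -368373), Pow(Add(-485552, 6540), -1)) = Mul(-368714, Pow(-479012, -1)) = Mul(-368714, Rational(-1, 479012)) = Rational(5947, 7726)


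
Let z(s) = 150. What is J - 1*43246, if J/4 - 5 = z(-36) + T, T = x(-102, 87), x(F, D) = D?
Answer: -42278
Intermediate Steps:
T = 87
J = 968 (J = 20 + 4*(150 + 87) = 20 + 4*237 = 20 + 948 = 968)
J - 1*43246 = 968 - 1*43246 = 968 - 43246 = -42278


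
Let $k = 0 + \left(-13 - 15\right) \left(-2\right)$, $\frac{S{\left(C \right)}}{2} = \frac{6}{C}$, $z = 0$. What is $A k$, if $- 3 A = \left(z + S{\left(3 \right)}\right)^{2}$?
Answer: $- \frac{896}{3} \approx -298.67$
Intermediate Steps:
$S{\left(C \right)} = \frac{12}{C}$ ($S{\left(C \right)} = 2 \frac{6}{C} = \frac{12}{C}$)
$A = - \frac{16}{3}$ ($A = - \frac{\left(0 + \frac{12}{3}\right)^{2}}{3} = - \frac{\left(0 + 12 \cdot \frac{1}{3}\right)^{2}}{3} = - \frac{\left(0 + 4\right)^{2}}{3} = - \frac{4^{2}}{3} = \left(- \frac{1}{3}\right) 16 = - \frac{16}{3} \approx -5.3333$)
$k = 56$ ($k = 0 + \left(-13 - 15\right) \left(-2\right) = 0 - -56 = 0 + 56 = 56$)
$A k = \left(- \frac{16}{3}\right) 56 = - \frac{896}{3}$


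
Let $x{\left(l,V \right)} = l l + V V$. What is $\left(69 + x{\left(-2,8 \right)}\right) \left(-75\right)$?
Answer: $-10275$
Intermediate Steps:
$x{\left(l,V \right)} = V^{2} + l^{2}$ ($x{\left(l,V \right)} = l^{2} + V^{2} = V^{2} + l^{2}$)
$\left(69 + x{\left(-2,8 \right)}\right) \left(-75\right) = \left(69 + \left(8^{2} + \left(-2\right)^{2}\right)\right) \left(-75\right) = \left(69 + \left(64 + 4\right)\right) \left(-75\right) = \left(69 + 68\right) \left(-75\right) = 137 \left(-75\right) = -10275$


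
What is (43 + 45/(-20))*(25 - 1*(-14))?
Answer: 6357/4 ≈ 1589.3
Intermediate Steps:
(43 + 45/(-20))*(25 - 1*(-14)) = (43 + 45*(-1/20))*(25 + 14) = (43 - 9/4)*39 = (163/4)*39 = 6357/4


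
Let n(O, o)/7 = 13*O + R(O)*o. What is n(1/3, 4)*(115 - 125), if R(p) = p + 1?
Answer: -2030/3 ≈ -676.67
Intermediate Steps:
R(p) = 1 + p
n(O, o) = 91*O + 7*o*(1 + O) (n(O, o) = 7*(13*O + (1 + O)*o) = 7*(13*O + o*(1 + O)) = 91*O + 7*o*(1 + O))
n(1/3, 4)*(115 - 125) = (91/3 + 7*4*(1 + 1/3))*(115 - 125) = (91*(⅓) + 7*4*(1 + ⅓))*(-10) = (91/3 + 7*4*(4/3))*(-10) = (91/3 + 112/3)*(-10) = (203/3)*(-10) = -2030/3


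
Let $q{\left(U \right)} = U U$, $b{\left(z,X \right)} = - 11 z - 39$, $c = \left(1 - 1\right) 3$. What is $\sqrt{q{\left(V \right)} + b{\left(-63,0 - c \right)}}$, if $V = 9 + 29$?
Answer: $\sqrt{2098} \approx 45.804$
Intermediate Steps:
$c = 0$ ($c = 0 \cdot 3 = 0$)
$V = 38$
$b{\left(z,X \right)} = -39 - 11 z$
$q{\left(U \right)} = U^{2}$
$\sqrt{q{\left(V \right)} + b{\left(-63,0 - c \right)}} = \sqrt{38^{2} - -654} = \sqrt{1444 + \left(-39 + 693\right)} = \sqrt{1444 + 654} = \sqrt{2098}$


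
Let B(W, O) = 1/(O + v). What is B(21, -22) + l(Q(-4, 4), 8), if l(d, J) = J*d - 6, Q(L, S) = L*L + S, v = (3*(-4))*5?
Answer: 12627/82 ≈ 153.99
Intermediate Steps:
v = -60 (v = -12*5 = -60)
Q(L, S) = S + L² (Q(L, S) = L² + S = S + L²)
B(W, O) = 1/(-60 + O) (B(W, O) = 1/(O - 60) = 1/(-60 + O))
l(d, J) = -6 + J*d
B(21, -22) + l(Q(-4, 4), 8) = 1/(-60 - 22) + (-6 + 8*(4 + (-4)²)) = 1/(-82) + (-6 + 8*(4 + 16)) = -1/82 + (-6 + 8*20) = -1/82 + (-6 + 160) = -1/82 + 154 = 12627/82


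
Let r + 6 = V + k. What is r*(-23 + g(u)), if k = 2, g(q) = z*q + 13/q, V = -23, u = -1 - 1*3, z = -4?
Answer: 1107/4 ≈ 276.75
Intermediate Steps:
u = -4 (u = -1 - 3 = -4)
g(q) = -4*q + 13/q
r = -27 (r = -6 + (-23 + 2) = -6 - 21 = -27)
r*(-23 + g(u)) = -27*(-23 + (-4*(-4) + 13/(-4))) = -27*(-23 + (16 + 13*(-¼))) = -27*(-23 + (16 - 13/4)) = -27*(-23 + 51/4) = -27*(-41/4) = 1107/4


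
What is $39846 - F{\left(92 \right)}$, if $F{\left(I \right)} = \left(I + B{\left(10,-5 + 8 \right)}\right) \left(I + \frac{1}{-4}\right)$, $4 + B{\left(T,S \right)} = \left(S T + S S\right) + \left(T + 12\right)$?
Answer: $\frac{104701}{4} \approx 26175.0$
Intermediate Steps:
$B{\left(T,S \right)} = 8 + T + S^{2} + S T$ ($B{\left(T,S \right)} = -4 + \left(\left(S T + S S\right) + \left(T + 12\right)\right) = -4 + \left(\left(S T + S^{2}\right) + \left(12 + T\right)\right) = -4 + \left(\left(S^{2} + S T\right) + \left(12 + T\right)\right) = -4 + \left(12 + T + S^{2} + S T\right) = 8 + T + S^{2} + S T$)
$F{\left(I \right)} = \left(57 + I\right) \left(- \frac{1}{4} + I\right)$ ($F{\left(I \right)} = \left(I + \left(8 + 10 + \left(-5 + 8\right)^{2} + \left(-5 + 8\right) 10\right)\right) \left(I + \frac{1}{-4}\right) = \left(I + \left(8 + 10 + 3^{2} + 3 \cdot 10\right)\right) \left(I - \frac{1}{4}\right) = \left(I + \left(8 + 10 + 9 + 30\right)\right) \left(- \frac{1}{4} + I\right) = \left(I + 57\right) \left(- \frac{1}{4} + I\right) = \left(57 + I\right) \left(- \frac{1}{4} + I\right)$)
$39846 - F{\left(92 \right)} = 39846 - \left(- \frac{57}{4} + 92^{2} + \frac{227}{4} \cdot 92\right) = 39846 - \left(- \frac{57}{4} + 8464 + 5221\right) = 39846 - \frac{54683}{4} = \frac{104701}{4}$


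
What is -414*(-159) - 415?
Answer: 65411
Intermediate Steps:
-414*(-159) - 415 = 65826 - 415 = 65411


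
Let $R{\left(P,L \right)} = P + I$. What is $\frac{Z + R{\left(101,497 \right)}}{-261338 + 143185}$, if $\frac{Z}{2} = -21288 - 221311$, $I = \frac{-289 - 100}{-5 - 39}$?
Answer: $\frac{21343879}{5198732} \approx 4.1056$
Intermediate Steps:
$I = \frac{389}{44}$ ($I = - \frac{389}{-44} = \left(-389\right) \left(- \frac{1}{44}\right) = \frac{389}{44} \approx 8.8409$)
$Z = -485198$ ($Z = 2 \left(-21288 - 221311\right) = 2 \left(-242599\right) = -485198$)
$R{\left(P,L \right)} = \frac{389}{44} + P$ ($R{\left(P,L \right)} = P + \frac{389}{44} = \frac{389}{44} + P$)
$\frac{Z + R{\left(101,497 \right)}}{-261338 + 143185} = \frac{-485198 + \left(\frac{389}{44} + 101\right)}{-261338 + 143185} = \frac{-485198 + \frac{4833}{44}}{-118153} = \left(- \frac{21343879}{44}\right) \left(- \frac{1}{118153}\right) = \frac{21343879}{5198732}$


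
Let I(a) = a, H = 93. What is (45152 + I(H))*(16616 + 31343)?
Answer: 2169904955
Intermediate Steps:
(45152 + I(H))*(16616 + 31343) = (45152 + 93)*(16616 + 31343) = 45245*47959 = 2169904955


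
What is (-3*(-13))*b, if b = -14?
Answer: -546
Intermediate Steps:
(-3*(-13))*b = -3*(-13)*(-14) = 39*(-14) = -546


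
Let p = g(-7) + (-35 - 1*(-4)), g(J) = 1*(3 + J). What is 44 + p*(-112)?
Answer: 3964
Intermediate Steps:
g(J) = 3 + J
p = -35 (p = (3 - 7) + (-35 - 1*(-4)) = -4 + (-35 + 4) = -4 - 31 = -35)
44 + p*(-112) = 44 - 35*(-112) = 44 + 3920 = 3964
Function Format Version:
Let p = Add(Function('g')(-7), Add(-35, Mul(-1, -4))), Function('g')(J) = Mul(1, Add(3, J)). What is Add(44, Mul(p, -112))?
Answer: 3964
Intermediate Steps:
Function('g')(J) = Add(3, J)
p = -35 (p = Add(Add(3, -7), Add(-35, Mul(-1, -4))) = Add(-4, Add(-35, 4)) = Add(-4, -31) = -35)
Add(44, Mul(p, -112)) = Add(44, Mul(-35, -112)) = Add(44, 3920) = 3964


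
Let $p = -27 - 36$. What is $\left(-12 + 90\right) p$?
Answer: $-4914$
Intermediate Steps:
$p = -63$ ($p = -27 - 36 = -63$)
$\left(-12 + 90\right) p = \left(-12 + 90\right) \left(-63\right) = 78 \left(-63\right) = -4914$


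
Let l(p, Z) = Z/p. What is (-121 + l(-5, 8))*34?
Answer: -20842/5 ≈ -4168.4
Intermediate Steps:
(-121 + l(-5, 8))*34 = (-121 + 8/(-5))*34 = (-121 + 8*(-⅕))*34 = (-121 - 8/5)*34 = -613/5*34 = -20842/5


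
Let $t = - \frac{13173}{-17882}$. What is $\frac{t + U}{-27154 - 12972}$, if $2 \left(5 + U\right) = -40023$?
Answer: $\frac{89480470}{179383283} \approx 0.49882$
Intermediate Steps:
$U = - \frac{40033}{2}$ ($U = -5 + \frac{1}{2} \left(-40023\right) = -5 - \frac{40023}{2} = - \frac{40033}{2} \approx -20017.0$)
$t = \frac{13173}{17882}$ ($t = \left(-13173\right) \left(- \frac{1}{17882}\right) = \frac{13173}{17882} \approx 0.73666$)
$\frac{t + U}{-27154 - 12972} = \frac{\frac{13173}{17882} - \frac{40033}{2}}{-27154 - 12972} = - \frac{178960940}{8941 \left(-40126\right)} = \left(- \frac{178960940}{8941}\right) \left(- \frac{1}{40126}\right) = \frac{89480470}{179383283}$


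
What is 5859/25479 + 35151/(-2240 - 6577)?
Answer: -31257538/8320309 ≈ -3.7568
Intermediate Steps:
5859/25479 + 35151/(-2240 - 6577) = 5859*(1/25479) + 35151/(-8817) = 651/2831 + 35151*(-1/8817) = 651/2831 - 11717/2939 = -31257538/8320309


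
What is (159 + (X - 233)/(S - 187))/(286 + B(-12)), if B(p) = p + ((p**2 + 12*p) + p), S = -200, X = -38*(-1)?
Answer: 10288/16899 ≈ 0.60879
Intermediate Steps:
X = 38
B(p) = p**2 + 14*p (B(p) = p + (p**2 + 13*p) = p**2 + 14*p)
(159 + (X - 233)/(S - 187))/(286 + B(-12)) = (159 + (38 - 233)/(-200 - 187))/(286 - 12*(14 - 12)) = (159 - 195/(-387))/(286 - 12*2) = (159 - 195*(-1/387))/(286 - 24) = (159 + 65/129)/262 = (20576/129)*(1/262) = 10288/16899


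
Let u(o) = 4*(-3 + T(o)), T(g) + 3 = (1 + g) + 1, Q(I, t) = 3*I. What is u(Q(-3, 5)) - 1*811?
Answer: -863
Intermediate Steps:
T(g) = -1 + g (T(g) = -3 + ((1 + g) + 1) = -3 + (2 + g) = -1 + g)
u(o) = -16 + 4*o (u(o) = 4*(-3 + (-1 + o)) = 4*(-4 + o) = -16 + 4*o)
u(Q(-3, 5)) - 1*811 = (-16 + 4*(3*(-3))) - 1*811 = (-16 + 4*(-9)) - 811 = (-16 - 36) - 811 = -52 - 811 = -863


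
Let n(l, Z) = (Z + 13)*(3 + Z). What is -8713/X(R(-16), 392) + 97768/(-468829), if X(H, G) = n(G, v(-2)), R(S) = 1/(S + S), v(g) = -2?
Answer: -4085982525/5157119 ≈ -792.30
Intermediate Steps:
R(S) = 1/(2*S)
n(l, Z) = (3 + Z)*(13 + Z) (n(l, Z) = (13 + Z)*(3 + Z) = (3 + Z)*(13 + Z))
X(H, G) = 11 (X(H, G) = 39 + (-2)² + 16*(-2) = 39 + 4 - 32 = 11)
-8713/X(R(-16), 392) + 97768/(-468829) = -8713/11 + 97768/(-468829) = -8713*1/11 + 97768*(-1/468829) = -8713/11 - 97768/468829 = -4085982525/5157119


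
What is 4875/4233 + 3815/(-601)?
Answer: -4406340/848011 ≈ -5.1961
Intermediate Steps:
4875/4233 + 3815/(-601) = 4875*(1/4233) + 3815*(-1/601) = 1625/1411 - 3815/601 = -4406340/848011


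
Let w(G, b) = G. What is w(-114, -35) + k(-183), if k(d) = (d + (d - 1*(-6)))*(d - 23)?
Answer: 74046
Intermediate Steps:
k(d) = (-23 + d)*(6 + 2*d) (k(d) = (d + (d + 6))*(-23 + d) = (d + (6 + d))*(-23 + d) = (6 + 2*d)*(-23 + d) = (-23 + d)*(6 + 2*d))
w(-114, -35) + k(-183) = -114 + (-138 - 40*(-183) + 2*(-183)**2) = -114 + (-138 + 7320 + 2*33489) = -114 + (-138 + 7320 + 66978) = -114 + 74160 = 74046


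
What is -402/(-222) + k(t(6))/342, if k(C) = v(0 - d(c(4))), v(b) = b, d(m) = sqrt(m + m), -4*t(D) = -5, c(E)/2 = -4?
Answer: 67/37 - 2*I/171 ≈ 1.8108 - 0.011696*I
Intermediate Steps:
c(E) = -8 (c(E) = 2*(-4) = -8)
t(D) = 5/4 (t(D) = -1/4*(-5) = 5/4)
d(m) = sqrt(2)*sqrt(m) (d(m) = sqrt(2*m) = sqrt(2)*sqrt(m))
k(C) = -4*I (k(C) = 0 - sqrt(2)*sqrt(-8) = 0 - sqrt(2)*2*I*sqrt(2) = 0 - 4*I = -4*I)
-402/(-222) + k(t(6))/342 = -402/(-222) - 4*I/342 = -402*(-1/222) - 4*I*(1/342) = 67/37 - 2*I/171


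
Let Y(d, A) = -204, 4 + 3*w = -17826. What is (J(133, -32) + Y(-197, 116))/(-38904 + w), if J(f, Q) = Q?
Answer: 354/67271 ≈ 0.0052623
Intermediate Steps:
w = -17830/3 (w = -4/3 + (⅓)*(-17826) = -4/3 - 5942 = -17830/3 ≈ -5943.3)
(J(133, -32) + Y(-197, 116))/(-38904 + w) = (-32 - 204)/(-38904 - 17830/3) = -236/(-134542/3) = -236*(-3/134542) = 354/67271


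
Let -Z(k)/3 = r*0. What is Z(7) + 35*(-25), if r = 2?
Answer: -875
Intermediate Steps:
Z(k) = 0 (Z(k) = -6*0 = -3*0 = 0)
Z(7) + 35*(-25) = 0 + 35*(-25) = 0 - 875 = -875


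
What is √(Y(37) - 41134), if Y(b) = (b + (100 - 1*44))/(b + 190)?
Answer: 5*I*√84782911/227 ≈ 202.81*I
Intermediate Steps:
Y(b) = (56 + b)/(190 + b) (Y(b) = (b + (100 - 44))/(190 + b) = (b + 56)/(190 + b) = (56 + b)/(190 + b))
√(Y(37) - 41134) = √((56 + 37)/(190 + 37) - 41134) = √(93/227 - 41134) = √(-9337325/227) = 5*I*√84782911/227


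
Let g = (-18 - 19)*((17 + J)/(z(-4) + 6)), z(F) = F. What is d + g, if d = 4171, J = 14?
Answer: 7195/2 ≈ 3597.5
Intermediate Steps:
g = -1147/2 (g = (-18 - 19)*((17 + 14)/(-4 + 6)) = -1147/2 ≈ -573.50)
d + g = 4171 - 1147/2 = 7195/2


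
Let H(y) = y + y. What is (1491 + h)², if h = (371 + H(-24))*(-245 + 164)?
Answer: 608707584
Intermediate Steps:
H(y) = 2*y
h = -26163 (h = (371 + 2*(-24))*(-245 + 164) = (371 - 48)*(-81) = 323*(-81) = -26163)
(1491 + h)² = (1491 - 26163)² = (-24672)² = 608707584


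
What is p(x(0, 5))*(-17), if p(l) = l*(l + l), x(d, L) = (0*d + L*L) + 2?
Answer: -24786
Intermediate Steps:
x(d, L) = 2 + L² (x(d, L) = (0 + L²) + 2 = L² + 2 = 2 + L²)
p(l) = 2*l² (p(l) = l*(2*l) = 2*l²)
p(x(0, 5))*(-17) = (2*(2 + 5²)²)*(-17) = (2*(2 + 25)²)*(-17) = (2*27²)*(-17) = (2*729)*(-17) = 1458*(-17) = -24786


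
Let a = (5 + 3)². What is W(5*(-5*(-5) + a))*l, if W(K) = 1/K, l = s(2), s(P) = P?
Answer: 2/445 ≈ 0.0044944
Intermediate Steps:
l = 2
a = 64 (a = 8² = 64)
W(5*(-5*(-5) + a))*l = 2/(5*(-5*(-5) + 64)) = 2/(5*(25 + 64)) = 2/(5*89) = 2/445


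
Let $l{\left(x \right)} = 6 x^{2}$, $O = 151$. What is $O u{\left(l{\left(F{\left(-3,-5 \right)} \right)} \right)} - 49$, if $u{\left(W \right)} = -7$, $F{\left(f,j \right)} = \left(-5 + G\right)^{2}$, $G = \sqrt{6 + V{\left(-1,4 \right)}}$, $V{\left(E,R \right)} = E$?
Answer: $-1106$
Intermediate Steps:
$G = \sqrt{5}$ ($G = \sqrt{6 - 1} = \sqrt{5} \approx 2.2361$)
$F{\left(f,j \right)} = \left(-5 + \sqrt{5}\right)^{2}$
$O u{\left(l{\left(F{\left(-3,-5 \right)} \right)} \right)} - 49 = 151 \left(-7\right) - 49 = -1057 - 49 = -1106$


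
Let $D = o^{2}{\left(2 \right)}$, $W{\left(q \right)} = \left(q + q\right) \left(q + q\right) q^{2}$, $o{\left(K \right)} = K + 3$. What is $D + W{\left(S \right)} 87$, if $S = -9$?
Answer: $2283253$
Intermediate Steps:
$o{\left(K \right)} = 3 + K$
$W{\left(q \right)} = 4 q^{4}$ ($W{\left(q \right)} = 2 q 2 q q^{2} = 4 q^{2} q^{2} = 4 q^{4}$)
$D = 25$ ($D = \left(3 + 2\right)^{2} = 5^{2} = 25$)
$D + W{\left(S \right)} 87 = 25 + 4 \left(-9\right)^{4} \cdot 87 = 25 + 4 \cdot 6561 \cdot 87 = 25 + 26244 \cdot 87 = 25 + 2283228 = 2283253$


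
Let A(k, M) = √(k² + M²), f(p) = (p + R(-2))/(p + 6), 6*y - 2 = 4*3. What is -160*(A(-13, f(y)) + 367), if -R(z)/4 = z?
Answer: -58720 - 32*√106586/5 ≈ -60809.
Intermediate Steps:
R(z) = -4*z
y = 7/3 (y = ⅓ + (4*3)/6 = ⅓ + (⅙)*12 = ⅓ + 2 = 7/3 ≈ 2.3333)
f(p) = (8 + p)/(6 + p) (f(p) = (p - 4*(-2))/(p + 6) = (p + 8)/(6 + p) = (8 + p)/(6 + p))
A(k, M) = √(M² + k²)
-160*(A(-13, f(y)) + 367) = -160*(√(((8 + 7/3)/(6 + 7/3))² + (-13)²) + 367) = -160*(√(((31/3)/(25/3))² + 169) + 367) = -160*(√(((3/25)*(31/3))² + 169) + 367) = -160*(√((31/25)² + 169) + 367) = -160*(√(961/625 + 169) + 367) = -160*(√(106586/625) + 367) = -160*(√106586/25 + 367) = -160*(367 + √106586/25) = -58720 - 32*√106586/5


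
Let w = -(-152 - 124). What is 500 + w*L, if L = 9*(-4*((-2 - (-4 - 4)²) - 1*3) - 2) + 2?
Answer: 681668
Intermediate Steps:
w = 276 (w = -1*(-276) = 276)
L = 2468 (L = 9*(-4*((-2 - 1*(-8)²) - 3) - 2) + 2 = 9*(-4*((-2 - 1*64) - 3) - 2) + 2 = 9*(-4*((-2 - 64) - 3) - 2) + 2 = 9*(-4*(-66 - 3) - 2) + 2 = 9*(-4*(-69) - 2) + 2 = 9*(276 - 2) + 2 = 9*274 + 2 = 2466 + 2 = 2468)
500 + w*L = 500 + 276*2468 = 500 + 681168 = 681668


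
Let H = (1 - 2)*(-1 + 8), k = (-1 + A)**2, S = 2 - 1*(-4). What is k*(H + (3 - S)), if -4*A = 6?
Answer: -125/2 ≈ -62.500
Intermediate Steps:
A = -3/2 (A = -1/4*6 = -3/2 ≈ -1.5000)
S = 6 (S = 2 + 4 = 6)
k = 25/4 (k = (-1 - 3/2)**2 = (-5/2)**2 = 25/4 ≈ 6.2500)
H = -7 (H = -1*7 = -7)
k*(H + (3 - S)) = 25*(-7 + (3 - 1*6))/4 = 25*(-7 + (3 - 6))/4 = 25*(-7 - 3)/4 = (25/4)*(-10) = -125/2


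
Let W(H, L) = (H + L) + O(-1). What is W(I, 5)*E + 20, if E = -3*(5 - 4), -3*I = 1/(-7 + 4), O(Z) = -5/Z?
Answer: -31/3 ≈ -10.333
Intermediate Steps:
I = ⅑ (I = -1/(3*(-7 + 4)) = -⅓/(-3) = -⅓*(-⅓) = ⅑ ≈ 0.11111)
E = -3 (E = -3*1 = -3)
W(H, L) = 5 + H + L (W(H, L) = (H + L) - 5/(-1) = (H + L) - 5*(-1) = (H + L) + 5 = 5 + H + L)
W(I, 5)*E + 20 = (5 + ⅑ + 5)*(-3) + 20 = (91/9)*(-3) + 20 = -91/3 + 20 = -31/3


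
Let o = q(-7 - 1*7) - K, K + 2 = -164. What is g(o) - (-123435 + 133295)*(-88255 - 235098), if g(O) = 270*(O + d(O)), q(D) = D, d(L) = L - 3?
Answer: 3188341850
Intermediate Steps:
d(L) = -3 + L
K = -166 (K = -2 - 164 = -166)
o = 152 (o = (-7 - 1*7) - 1*(-166) = (-7 - 7) + 166 = -14 + 166 = 152)
g(O) = -810 + 540*O (g(O) = 270*(O + (-3 + O)) = 270*(-3 + 2*O) = -810 + 540*O)
g(o) - (-123435 + 133295)*(-88255 - 235098) = (-810 + 540*152) - (-123435 + 133295)*(-88255 - 235098) = (-810 + 82080) - 9860*(-323353) = 81270 - 1*(-3188260580) = 81270 + 3188260580 = 3188341850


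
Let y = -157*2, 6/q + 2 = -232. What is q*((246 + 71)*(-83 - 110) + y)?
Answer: 61495/39 ≈ 1576.8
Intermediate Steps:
q = -1/39 (q = 6/(-2 - 232) = 6/(-234) = 6*(-1/234) = -1/39 ≈ -0.025641)
y = -314
q*((246 + 71)*(-83 - 110) + y) = -((246 + 71)*(-83 - 110) - 314)/39 = -(317*(-193) - 314)/39 = -(-61181 - 314)/39 = -1/39*(-61495) = 61495/39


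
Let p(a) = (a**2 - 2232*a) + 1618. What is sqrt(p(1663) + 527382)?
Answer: I*sqrt(417247) ≈ 645.95*I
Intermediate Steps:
p(a) = 1618 + a**2 - 2232*a
sqrt(p(1663) + 527382) = sqrt((1618 + 1663**2 - 2232*1663) + 527382) = sqrt((1618 + 2765569 - 3711816) + 527382) = sqrt(-944629 + 527382) = sqrt(-417247) = I*sqrt(417247)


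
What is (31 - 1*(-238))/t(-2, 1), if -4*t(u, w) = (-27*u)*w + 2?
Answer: -269/14 ≈ -19.214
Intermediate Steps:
t(u, w) = -1/2 + 27*u*w/4 (t(u, w) = -((-27*u)*w + 2)/4 = -(-27*u*w + 2)/4 = -(2 - 27*u*w)/4 = -1/2 + 27*u*w/4)
(31 - 1*(-238))/t(-2, 1) = (31 - 1*(-238))/(-1/2 + (27/4)*(-2)*1) = (31 + 238)/(-1/2 - 27/2) = 269/(-14) = 269*(-1/14) = -269/14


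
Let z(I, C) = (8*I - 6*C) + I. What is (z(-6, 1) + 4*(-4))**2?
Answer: 5776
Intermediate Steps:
z(I, C) = -6*C + 9*I (z(I, C) = (-6*C + 8*I) + I = -6*C + 9*I)
(z(-6, 1) + 4*(-4))**2 = ((-6*1 + 9*(-6)) + 4*(-4))**2 = ((-6 - 54) - 16)**2 = (-60 - 16)**2 = (-76)**2 = 5776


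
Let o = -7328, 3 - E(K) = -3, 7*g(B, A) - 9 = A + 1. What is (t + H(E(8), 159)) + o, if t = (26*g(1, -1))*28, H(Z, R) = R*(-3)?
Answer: -6869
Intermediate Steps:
g(B, A) = 10/7 + A/7 (g(B, A) = 9/7 + (A + 1)/7 = 9/7 + (1 + A)/7 = 9/7 + (⅐ + A/7) = 10/7 + A/7)
E(K) = 6 (E(K) = 3 - 1*(-3) = 3 + 3 = 6)
H(Z, R) = -3*R
t = 936 (t = (26*(10/7 + (⅐)*(-1)))*28 = (26*(10/7 - ⅐))*28 = (26*(9/7))*28 = (234/7)*28 = 936)
(t + H(E(8), 159)) + o = (936 - 3*159) - 7328 = (936 - 477) - 7328 = 459 - 7328 = -6869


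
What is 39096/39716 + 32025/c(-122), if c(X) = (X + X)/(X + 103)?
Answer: 99080871/39716 ≈ 2494.7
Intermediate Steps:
c(X) = 2*X/(103 + X) (c(X) = (2*X)/(103 + X) = 2*X/(103 + X))
39096/39716 + 32025/c(-122) = 39096/39716 + 32025/((2*(-122)/(103 - 122))) = 39096*(1/39716) + 32025/((2*(-122)/(-19))) = 9774/9929 + 32025/((2*(-122)*(-1/19))) = 9774/9929 + 32025/(244/19) = 9774/9929 + 32025*(19/244) = 9774/9929 + 9975/4 = 99080871/39716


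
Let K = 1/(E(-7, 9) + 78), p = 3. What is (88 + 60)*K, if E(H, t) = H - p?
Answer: 37/17 ≈ 2.1765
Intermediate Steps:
E(H, t) = -3 + H (E(H, t) = H - 1*3 = H - 3 = -3 + H)
K = 1/68 (K = 1/((-3 - 7) + 78) = 1/(-10 + 78) = 1/68 ≈ 0.014706)
(88 + 60)*K = (88 + 60)*(1/68) = 148*(1/68) = 37/17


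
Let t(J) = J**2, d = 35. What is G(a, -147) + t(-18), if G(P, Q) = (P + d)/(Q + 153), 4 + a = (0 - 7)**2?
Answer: 1012/3 ≈ 337.33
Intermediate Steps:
a = 45 (a = -4 + (0 - 7)**2 = -4 + (-7)**2 = -4 + 49 = 45)
G(P, Q) = (35 + P)/(153 + Q) (G(P, Q) = (P + 35)/(Q + 153) = (35 + P)/(153 + Q))
G(a, -147) + t(-18) = (35 + 45)/(153 - 147) + (-18)**2 = 80/6 + 324 = (1/6)*80 + 324 = 40/3 + 324 = 1012/3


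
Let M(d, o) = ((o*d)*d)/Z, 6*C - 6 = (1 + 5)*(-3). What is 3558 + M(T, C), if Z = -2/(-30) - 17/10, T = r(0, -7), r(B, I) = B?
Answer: 3558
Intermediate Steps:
T = 0
C = -2 (C = 1 + ((1 + 5)*(-3))/6 = 1 + (6*(-3))/6 = 1 + (⅙)*(-18) = 1 - 3 = -2)
Z = -49/30 (Z = -2*(-1/30) - 17*⅒ = 1/15 - 17/10 = -49/30 ≈ -1.6333)
M(d, o) = -30*o*d²/49 (M(d, o) = ((o*d)*d)/(-49/30) = ((d*o)*d)*(-30/49) = (o*d²)*(-30/49) = -30*o*d²/49)
3558 + M(T, C) = 3558 - 30/49*(-2)*0² = 3558 - 30/49*(-2)*0 = 3558 + 0 = 3558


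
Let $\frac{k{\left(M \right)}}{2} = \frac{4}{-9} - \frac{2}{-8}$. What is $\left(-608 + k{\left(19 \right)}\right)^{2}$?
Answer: $\frac{119924401}{324} \approx 3.7014 \cdot 10^{5}$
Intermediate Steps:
$k{\left(M \right)} = - \frac{7}{18}$ ($k{\left(M \right)} = 2 \left(\frac{4}{-9} - \frac{2}{-8}\right) = 2 \left(4 \left(- \frac{1}{9}\right) - - \frac{1}{4}\right) = 2 \left(- \frac{4}{9} + \frac{1}{4}\right) = 2 \left(- \frac{7}{36}\right) = - \frac{7}{18}$)
$\left(-608 + k{\left(19 \right)}\right)^{2} = \left(-608 - \frac{7}{18}\right)^{2} = \left(- \frac{10951}{18}\right)^{2} = \frac{119924401}{324}$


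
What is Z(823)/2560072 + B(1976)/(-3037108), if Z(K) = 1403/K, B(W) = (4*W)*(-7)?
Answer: 29144249054623/1599750517477912 ≈ 0.018218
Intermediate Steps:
B(W) = -28*W
Z(823)/2560072 + B(1976)/(-3037108) = (1403/823)/2560072 - 28*1976/(-3037108) = (1403*(1/823))*(1/2560072) - 55328*(-1/3037108) = (1403/823)*(1/2560072) + 13832/759277 = 1403/2106939256 + 13832/759277 = 29144249054623/1599750517477912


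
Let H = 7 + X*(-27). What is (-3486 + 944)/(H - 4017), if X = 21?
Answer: 2542/4577 ≈ 0.55539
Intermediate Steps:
H = -560 (H = 7 + 21*(-27) = 7 - 567 = -560)
(-3486 + 944)/(H - 4017) = (-3486 + 944)/(-560 - 4017) = -2542/(-4577) = -2542*(-1/4577) = 2542/4577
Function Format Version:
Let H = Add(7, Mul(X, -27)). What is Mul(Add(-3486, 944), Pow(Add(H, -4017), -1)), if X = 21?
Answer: Rational(2542, 4577) ≈ 0.55539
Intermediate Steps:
H = -560 (H = Add(7, Mul(21, -27)) = Add(7, -567) = -560)
Mul(Add(-3486, 944), Pow(Add(H, -4017), -1)) = Mul(Add(-3486, 944), Pow(Add(-560, -4017), -1)) = Mul(-2542, Pow(-4577, -1)) = Mul(-2542, Rational(-1, 4577)) = Rational(2542, 4577)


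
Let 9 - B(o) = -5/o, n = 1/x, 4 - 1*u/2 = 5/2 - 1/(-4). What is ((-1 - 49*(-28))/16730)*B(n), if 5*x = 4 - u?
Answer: 4113/4780 ≈ 0.86046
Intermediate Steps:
u = 5/2 (u = 8 - 2*(5/2 - 1/(-4)) = 8 - 2*(5*(1/2) - 1*(-1/4)) = 8 - 2*(5/2 + 1/4) = 8 - 2*11/4 = 8 - 11/2 = 5/2 ≈ 2.5000)
x = 3/10 (x = (4 - 1*5/2)/5 = (4 - 5/2)/5 = (1/5)*(3/2) = 3/10 ≈ 0.30000)
n = 10/3 (n = 1/(3/10) = 10/3 ≈ 3.3333)
B(o) = 9 + 5/o (B(o) = 9 - (-5)/o = 9 + 5/o)
((-1 - 49*(-28))/16730)*B(n) = ((-1 - 49*(-28))/16730)*(9 + 5/(10/3)) = ((-1 + 1372)*(1/16730))*(9 + 5*(3/10)) = (1371*(1/16730))*(9 + 3/2) = (1371/16730)*(21/2) = 4113/4780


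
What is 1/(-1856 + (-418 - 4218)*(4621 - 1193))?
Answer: -1/15894064 ≈ -6.2917e-8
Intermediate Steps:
1/(-1856 + (-418 - 4218)*(4621 - 1193)) = 1/(-1856 - 4636*3428) = 1/(-1856 - 15892208) = 1/(-15894064) = -1/15894064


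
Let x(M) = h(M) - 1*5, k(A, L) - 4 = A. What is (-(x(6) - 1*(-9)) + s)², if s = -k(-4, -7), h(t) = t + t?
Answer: 256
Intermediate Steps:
k(A, L) = 4 + A
h(t) = 2*t
x(M) = -5 + 2*M (x(M) = 2*M - 1*5 = 2*M - 5 = -5 + 2*M)
s = 0 (s = -(4 - 4) = -1*0 = 0)
(-(x(6) - 1*(-9)) + s)² = (-((-5 + 2*6) - 1*(-9)) + 0)² = (-((-5 + 12) + 9) + 0)² = (-(7 + 9) + 0)² = (-1*16 + 0)² = (-16 + 0)² = (-16)² = 256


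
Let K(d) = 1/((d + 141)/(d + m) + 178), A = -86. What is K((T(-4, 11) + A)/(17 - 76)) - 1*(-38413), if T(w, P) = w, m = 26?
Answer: 11427139277/297481 ≈ 38413.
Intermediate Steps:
K(d) = 1/(178 + (141 + d)/(26 + d)) (K(d) = 1/((d + 141)/(d + 26) + 178) = 1/((141 + d)/(26 + d) + 178) = 1/(178 + (141 + d)/(26 + d)))
K((T(-4, 11) + A)/(17 - 76)) - 1*(-38413) = (26 + (-4 - 86)/(17 - 76))/(4769 + 179*((-4 - 86)/(17 - 76))) - 1*(-38413) = (26 - 90/(-59))/(4769 + 179*(-90/(-59))) + 38413 = (26 - 90*(-1/59))/(4769 + 179*(-90*(-1/59))) + 38413 = (26 + 90/59)/(4769 + 179*(90/59)) + 38413 = (1624/59)/(4769 + 16110/59) + 38413 = (1624/59)/(297481/59) + 38413 = (59/297481)*(1624/59) + 38413 = 1624/297481 + 38413 = 11427139277/297481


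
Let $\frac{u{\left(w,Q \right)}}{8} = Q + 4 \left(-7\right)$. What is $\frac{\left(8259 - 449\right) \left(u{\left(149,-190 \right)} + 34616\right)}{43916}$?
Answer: $\frac{64182580}{10979} \approx 5845.9$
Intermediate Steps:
$u{\left(w,Q \right)} = -224 + 8 Q$ ($u{\left(w,Q \right)} = 8 \left(Q + 4 \left(-7\right)\right) = 8 \left(Q - 28\right) = 8 \left(-28 + Q\right) = -224 + 8 Q$)
$\frac{\left(8259 - 449\right) \left(u{\left(149,-190 \right)} + 34616\right)}{43916} = \frac{\left(8259 - 449\right) \left(\left(-224 + 8 \left(-190\right)\right) + 34616\right)}{43916} = 7810 \left(\left(-224 - 1520\right) + 34616\right) \frac{1}{43916} = 7810 \left(-1744 + 34616\right) \frac{1}{43916} = 7810 \cdot 32872 \cdot \frac{1}{43916} = 256730320 \cdot \frac{1}{43916} = \frac{64182580}{10979}$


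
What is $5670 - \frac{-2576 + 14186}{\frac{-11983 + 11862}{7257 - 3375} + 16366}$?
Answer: $\frac{360185287950}{63532691} \approx 5669.3$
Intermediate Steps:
$5670 - \frac{-2576 + 14186}{\frac{-11983 + 11862}{7257 - 3375} + 16366} = 5670 - \frac{11610}{- \frac{121}{3882} + 16366} = 5670 - \frac{11610}{\frac{63532691}{3882}} = 5670 - 11610 \cdot \frac{3882}{63532691} = 5670 - \frac{45070020}{63532691} = \frac{360185287950}{63532691}$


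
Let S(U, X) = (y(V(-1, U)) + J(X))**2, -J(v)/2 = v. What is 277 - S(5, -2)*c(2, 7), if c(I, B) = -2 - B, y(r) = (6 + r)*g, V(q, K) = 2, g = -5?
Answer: 11941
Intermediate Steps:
y(r) = -30 - 5*r (y(r) = (6 + r)*(-5) = -30 - 5*r)
J(v) = -2*v
S(U, X) = (-40 - 2*X)**2 (S(U, X) = ((-30 - 5*2) - 2*X)**2 = ((-30 - 10) - 2*X)**2 = (-40 - 2*X)**2)
277 - S(5, -2)*c(2, 7) = 277 - 4*(20 - 2)**2*(-2 - 1*7) = 277 - 4*18**2*(-2 - 7) = 277 - 4*324*(-9) = 277 - 1296*(-9) = 277 - 1*(-11664) = 277 + 11664 = 11941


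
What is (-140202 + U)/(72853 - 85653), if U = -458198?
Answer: 187/4 ≈ 46.750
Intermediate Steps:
(-140202 + U)/(72853 - 85653) = (-140202 - 458198)/(72853 - 85653) = -598400/(-12800) = -598400*(-1/12800) = 187/4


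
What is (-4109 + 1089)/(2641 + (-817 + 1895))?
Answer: -3020/3719 ≈ -0.81205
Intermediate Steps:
(-4109 + 1089)/(2641 + (-817 + 1895)) = -3020/(2641 + 1078) = -3020/3719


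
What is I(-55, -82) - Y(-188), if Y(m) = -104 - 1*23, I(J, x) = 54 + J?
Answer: 126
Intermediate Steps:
Y(m) = -127 (Y(m) = -104 - 23 = -127)
I(-55, -82) - Y(-188) = (54 - 55) - 1*(-127) = -1 + 127 = 126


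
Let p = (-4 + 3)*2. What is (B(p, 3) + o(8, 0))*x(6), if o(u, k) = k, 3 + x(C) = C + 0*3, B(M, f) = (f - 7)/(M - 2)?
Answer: 3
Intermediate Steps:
p = -2 (p = -1*2 = -2)
B(M, f) = (-7 + f)/(-2 + M)
x(C) = -3 + C (x(C) = -3 + (C + 0*3) = -3 + (C + 0) = -3 + C)
(B(p, 3) + o(8, 0))*x(6) = ((-7 + 3)/(-2 - 2) + 0)*(-3 + 6) = (-4/(-4) + 0)*3 = (-1/4*(-4) + 0)*3 = (1 + 0)*3 = 1*3 = 3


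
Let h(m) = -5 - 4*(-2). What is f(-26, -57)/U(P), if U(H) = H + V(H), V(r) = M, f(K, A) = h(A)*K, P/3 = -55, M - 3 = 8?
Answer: 39/77 ≈ 0.50649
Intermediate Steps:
h(m) = 3 (h(m) = -5 + 8 = 3)
M = 11 (M = 3 + 8 = 11)
P = -165 (P = 3*(-55) = -165)
f(K, A) = 3*K
V(r) = 11
U(H) = 11 + H (U(H) = H + 11 = 11 + H)
f(-26, -57)/U(P) = (3*(-26))/(11 - 165) = -78/(-154) = -78*(-1/154) = 39/77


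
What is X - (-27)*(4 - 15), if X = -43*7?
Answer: -598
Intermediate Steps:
X = -301
X - (-27)*(4 - 15) = -301 - (-27)*(4 - 15) = -301 - (-27)*(-11) = -301 - 1*297 = -301 - 297 = -598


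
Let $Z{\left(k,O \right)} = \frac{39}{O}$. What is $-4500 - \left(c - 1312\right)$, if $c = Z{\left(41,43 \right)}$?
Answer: $- \frac{137123}{43} \approx -3188.9$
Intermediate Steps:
$c = \frac{39}{43} \approx 0.90698$
$-4500 - \left(c - 1312\right) = -4500 - \left(\frac{39}{43} - 1312\right) = -4500 - - \frac{56377}{43} = -4500 + \frac{56377}{43} = - \frac{137123}{43}$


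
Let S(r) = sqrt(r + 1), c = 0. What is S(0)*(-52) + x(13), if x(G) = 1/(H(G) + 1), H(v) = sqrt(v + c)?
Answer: -625/12 + sqrt(13)/12 ≈ -51.783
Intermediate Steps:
H(v) = sqrt(v) (H(v) = sqrt(v + 0) = sqrt(v))
S(r) = sqrt(1 + r)
x(G) = 1/(1 + sqrt(G)) (x(G) = 1/(sqrt(G) + 1) = 1/(1 + sqrt(G)))
S(0)*(-52) + x(13) = sqrt(1 + 0)*(-52) + 1/(1 + sqrt(13)) = sqrt(1)*(-52) + 1/(1 + sqrt(13)) = 1*(-52) + 1/(1 + sqrt(13)) = -52 + 1/(1 + sqrt(13))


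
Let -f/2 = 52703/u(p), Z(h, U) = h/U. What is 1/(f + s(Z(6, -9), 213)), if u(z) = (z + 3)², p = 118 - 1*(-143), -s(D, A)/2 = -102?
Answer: 34848/7056289 ≈ 0.0049386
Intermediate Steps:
s(D, A) = 204 (s(D, A) = -2*(-102) = 204)
p = 261 (p = 118 + 143 = 261)
u(z) = (3 + z)²
f = -52703/34848 (f = -105406/((3 + 261)²) = -105406/(264²) = -105406/69696 = -2*52703/69696 = -52703/34848 ≈ -1.5124)
1/(f + s(Z(6, -9), 213)) = 1/(-52703/34848 + 204) = 1/(7056289/34848) = 34848/7056289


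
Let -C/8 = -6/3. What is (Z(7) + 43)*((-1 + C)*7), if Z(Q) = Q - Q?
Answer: 4515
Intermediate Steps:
C = 16 (C = -(-48)/3 = -8*(-2) = 16)
Z(Q) = 0
(Z(7) + 43)*((-1 + C)*7) = (0 + 43)*((-1 + 16)*7) = 43*(15*7) = 43*105 = 4515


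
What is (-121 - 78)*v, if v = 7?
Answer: -1393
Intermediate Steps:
(-121 - 78)*v = (-121 - 78)*7 = -199*7 = -1393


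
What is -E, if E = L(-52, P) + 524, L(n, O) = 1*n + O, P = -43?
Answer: -429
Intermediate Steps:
L(n, O) = O + n (L(n, O) = n + O = O + n)
E = 429 (E = (-43 - 52) + 524 = -95 + 524 = 429)
-E = -1*429 = -429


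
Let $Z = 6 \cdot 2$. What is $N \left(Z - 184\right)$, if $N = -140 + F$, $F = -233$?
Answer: $64156$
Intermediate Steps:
$Z = 12$
$N = -373$ ($N = -140 - 233 = -373$)
$N \left(Z - 184\right) = - 373 \left(12 - 184\right) = \left(-373\right) \left(-172\right) = 64156$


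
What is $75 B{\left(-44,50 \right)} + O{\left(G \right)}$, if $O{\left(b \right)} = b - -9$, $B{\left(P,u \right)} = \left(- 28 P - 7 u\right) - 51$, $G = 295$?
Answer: $62629$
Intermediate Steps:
$B{\left(P,u \right)} = -51 - 28 P - 7 u$
$O{\left(b \right)} = 9 + b$ ($O{\left(b \right)} = b + 9 = 9 + b$)
$75 B{\left(-44,50 \right)} + O{\left(G \right)} = 75 \left(-51 - -1232 - 350\right) + \left(9 + 295\right) = 75 \left(-51 + 1232 - 350\right) + 304 = 75 \cdot 831 + 304 = 62325 + 304 = 62629$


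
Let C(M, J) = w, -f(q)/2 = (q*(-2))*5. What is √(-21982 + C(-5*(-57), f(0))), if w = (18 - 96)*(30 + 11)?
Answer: 2*I*√6295 ≈ 158.68*I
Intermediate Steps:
f(q) = 20*q (f(q) = -2*q*(-2)*5 = -2*(-2*q)*5 = -(-20)*q = 20*q)
w = -3198 (w = -78*41 = -3198)
C(M, J) = -3198
√(-21982 + C(-5*(-57), f(0))) = √(-21982 - 3198) = √(-25180) = 2*I*√6295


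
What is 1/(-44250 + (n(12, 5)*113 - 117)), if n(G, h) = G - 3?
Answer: -1/43350 ≈ -2.3068e-5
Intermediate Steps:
n(G, h) = -3 + G
1/(-44250 + (n(12, 5)*113 - 117)) = 1/(-44250 + ((-3 + 12)*113 - 117)) = 1/(-44250 + (9*113 - 117)) = 1/(-44250 + (1017 - 117)) = 1/(-44250 + 900) = 1/(-43350) = -1/43350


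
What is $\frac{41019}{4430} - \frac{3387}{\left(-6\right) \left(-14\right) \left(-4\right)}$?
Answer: $\frac{4797799}{248080} \approx 19.34$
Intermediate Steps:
$\frac{41019}{4430} - \frac{3387}{\left(-6\right) \left(-14\right) \left(-4\right)} = 41019 \cdot \frac{1}{4430} - \frac{3387}{84 \left(-4\right)} = \frac{41019}{4430} - \frac{3387}{-336} = \frac{41019}{4430} - - \frac{1129}{112} = \frac{41019}{4430} + \frac{1129}{112} = \frac{4797799}{248080}$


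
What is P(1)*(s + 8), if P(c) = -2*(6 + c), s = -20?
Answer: 168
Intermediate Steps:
P(c) = -12 - 2*c
P(1)*(s + 8) = (-12 - 2*1)*(-20 + 8) = (-12 - 2)*(-12) = -14*(-12) = 168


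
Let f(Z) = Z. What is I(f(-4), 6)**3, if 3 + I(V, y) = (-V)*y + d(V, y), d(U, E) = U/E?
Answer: 226981/27 ≈ 8406.7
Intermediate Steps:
I(V, y) = -3 + V/y - V*y (I(V, y) = -3 + ((-V)*y + V/y) = -3 + (-V*y + V/y) = -3 + (V/y - V*y) = -3 + V/y - V*y)
I(f(-4), 6)**3 = (-3 - 4/6 - 1*(-4)*6)**3 = (-3 - 4*1/6 + 24)**3 = (-3 - 2/3 + 24)**3 = (61/3)**3 = 226981/27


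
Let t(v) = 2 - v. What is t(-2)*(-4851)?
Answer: -19404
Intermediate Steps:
t(-2)*(-4851) = (2 - 1*(-2))*(-4851) = (2 + 2)*(-4851) = 4*(-4851) = -19404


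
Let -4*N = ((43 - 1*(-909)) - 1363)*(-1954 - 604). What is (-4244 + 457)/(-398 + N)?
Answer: 7574/526465 ≈ 0.014387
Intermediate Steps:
N = -525669/2 (N = -((43 - 1*(-909)) - 1363)*(-1954 - 604)/4 = -((43 + 909) - 1363)*(-2558)/4 = -(952 - 1363)*(-2558)/4 = -(-411)*(-2558)/4 = -1/4*1051338 = -525669/2 ≈ -2.6283e+5)
(-4244 + 457)/(-398 + N) = (-4244 + 457)/(-398 - 525669/2) = -3787/(-526465/2) = -3787*(-2/526465) = 7574/526465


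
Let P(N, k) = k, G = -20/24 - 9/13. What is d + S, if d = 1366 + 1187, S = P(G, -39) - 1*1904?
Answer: 610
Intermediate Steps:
G = -119/78 (G = -20*1/24 - 9*1/13 = -⅚ - 9/13 = -119/78 ≈ -1.5256)
S = -1943 (S = -39 - 1*1904 = -39 - 1904 = -1943)
d = 2553
d + S = 2553 - 1943 = 610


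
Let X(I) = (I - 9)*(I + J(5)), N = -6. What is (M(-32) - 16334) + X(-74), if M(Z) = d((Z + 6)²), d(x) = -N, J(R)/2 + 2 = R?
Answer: -10684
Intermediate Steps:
J(R) = -4 + 2*R
X(I) = (-9 + I)*(6 + I) (X(I) = (I - 9)*(I + (-4 + 2*5)) = (-9 + I)*(I + (-4 + 10)) = (-9 + I)*(I + 6) = (-9 + I)*(6 + I))
d(x) = 6 (d(x) = -1*(-6) = 6)
M(Z) = 6
(M(-32) - 16334) + X(-74) = (6 - 16334) + (-54 + (-74)² - 3*(-74)) = -16328 + (-54 + 5476 + 222) = -16328 + 5644 = -10684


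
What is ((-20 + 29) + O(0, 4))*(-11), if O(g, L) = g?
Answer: -99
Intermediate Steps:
((-20 + 29) + O(0, 4))*(-11) = ((-20 + 29) + 0)*(-11) = (9 + 0)*(-11) = 9*(-11) = -99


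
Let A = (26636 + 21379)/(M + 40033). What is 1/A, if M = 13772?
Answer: 3587/3201 ≈ 1.1206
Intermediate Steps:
A = 3201/3587 (A = (26636 + 21379)/(13772 + 40033) = 48015/53805 = 48015*(1/53805) = 3201/3587 ≈ 0.89239)
1/A = 1/(3201/3587) = 3587/3201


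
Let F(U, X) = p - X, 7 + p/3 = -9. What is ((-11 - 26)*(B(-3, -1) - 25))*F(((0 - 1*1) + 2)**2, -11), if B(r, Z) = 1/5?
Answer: -169756/5 ≈ -33951.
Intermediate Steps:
p = -48 (p = -21 + 3*(-9) = -21 - 27 = -48)
F(U, X) = -48 - X
B(r, Z) = 1/5
((-11 - 26)*(B(-3, -1) - 25))*F(((0 - 1*1) + 2)**2, -11) = ((-11 - 26)*(1/5 - 25))*(-48 - 1*(-11)) = (-37*(-124/5))*(-48 + 11) = (4588/5)*(-37) = -169756/5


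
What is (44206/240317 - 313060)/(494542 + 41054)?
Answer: -37616797907/64356411966 ≈ -0.58451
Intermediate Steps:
(44206/240317 - 313060)/(494542 + 41054) = (44206*(1/240317) - 313060)/535596 = (44206/240317 - 313060)*(1/535596) = -75233595814/240317*1/535596 = -37616797907/64356411966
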